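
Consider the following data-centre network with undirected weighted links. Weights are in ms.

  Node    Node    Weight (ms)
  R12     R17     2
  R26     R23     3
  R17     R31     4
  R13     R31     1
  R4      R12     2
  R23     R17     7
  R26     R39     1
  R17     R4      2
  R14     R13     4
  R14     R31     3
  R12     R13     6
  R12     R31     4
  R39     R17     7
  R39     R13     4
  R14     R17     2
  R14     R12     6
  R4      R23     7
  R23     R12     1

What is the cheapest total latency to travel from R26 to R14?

Settle nodes by increasing distance from R26:
R26: 0
R39: 1  (via R26)
R23: 3  (via R26)
R12: 4  (via R23)
R13: 5  (via R39)
R17: 6  (via R12)
R4: 6  (via R12)
R31: 6  (via R13)
R14: 8  (via R17)
Shortest route: R26–R23–R12–R17–R14 = 8 ms.

8 ms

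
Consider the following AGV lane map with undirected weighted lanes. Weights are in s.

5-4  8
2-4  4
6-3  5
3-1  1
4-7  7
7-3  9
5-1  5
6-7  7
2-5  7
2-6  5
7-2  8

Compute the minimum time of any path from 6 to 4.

9 s

Enumerating some paths:
6 - 3 - 1 - 5 - 4: 5+1+5+8 = 19
6 - 7 - 4: 7+7 = 14
6 - 7 - 2 - 4: 7+8+4 = 19
6 - 2 - 4: 5+4 = 9
Cheapest is 6 - 2 - 4 at 9 s.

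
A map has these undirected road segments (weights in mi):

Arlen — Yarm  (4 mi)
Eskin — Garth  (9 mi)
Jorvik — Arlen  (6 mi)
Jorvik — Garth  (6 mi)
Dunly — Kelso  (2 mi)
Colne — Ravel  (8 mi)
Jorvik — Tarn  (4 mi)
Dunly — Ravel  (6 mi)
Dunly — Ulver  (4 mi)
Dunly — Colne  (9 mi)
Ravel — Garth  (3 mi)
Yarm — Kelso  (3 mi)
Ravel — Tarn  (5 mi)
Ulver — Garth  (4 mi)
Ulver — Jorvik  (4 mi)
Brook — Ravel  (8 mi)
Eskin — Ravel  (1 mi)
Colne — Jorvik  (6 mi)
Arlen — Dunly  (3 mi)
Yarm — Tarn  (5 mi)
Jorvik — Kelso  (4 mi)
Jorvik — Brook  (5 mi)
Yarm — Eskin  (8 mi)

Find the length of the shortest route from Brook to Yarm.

12 mi

Candidate routes:
Brook → Jorvik → Kelso → Yarm: 5+4+3 = 12
Brook → Jorvik → Tarn → Yarm: 5+4+5 = 14
Cheapest is Brook → Jorvik → Kelso → Yarm at 12 mi.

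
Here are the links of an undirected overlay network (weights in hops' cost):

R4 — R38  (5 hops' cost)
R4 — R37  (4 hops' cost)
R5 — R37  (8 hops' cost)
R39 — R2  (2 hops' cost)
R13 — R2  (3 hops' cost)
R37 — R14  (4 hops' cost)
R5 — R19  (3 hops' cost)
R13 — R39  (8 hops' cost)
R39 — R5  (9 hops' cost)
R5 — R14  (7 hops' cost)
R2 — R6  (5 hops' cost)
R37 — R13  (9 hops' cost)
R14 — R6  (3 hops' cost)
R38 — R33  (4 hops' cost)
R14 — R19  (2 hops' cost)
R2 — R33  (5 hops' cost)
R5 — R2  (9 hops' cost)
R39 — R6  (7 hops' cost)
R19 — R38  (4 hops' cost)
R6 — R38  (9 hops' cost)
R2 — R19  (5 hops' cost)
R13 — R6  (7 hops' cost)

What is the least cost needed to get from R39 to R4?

Shortest distances from R39:
R39: 0
R2: 2  (via R39)
R13: 5  (via R2)
R6: 7  (via R39)
R33: 7  (via R2)
R19: 7  (via R2)
R14: 9  (via R19)
R5: 9  (via R39)
R38: 11  (via R33)
R37: 13  (via R14)
R4: 16  (via R38)
Shortest route: R39 → R2 → R33 → R38 → R4 = 16 hops' cost.

16 hops' cost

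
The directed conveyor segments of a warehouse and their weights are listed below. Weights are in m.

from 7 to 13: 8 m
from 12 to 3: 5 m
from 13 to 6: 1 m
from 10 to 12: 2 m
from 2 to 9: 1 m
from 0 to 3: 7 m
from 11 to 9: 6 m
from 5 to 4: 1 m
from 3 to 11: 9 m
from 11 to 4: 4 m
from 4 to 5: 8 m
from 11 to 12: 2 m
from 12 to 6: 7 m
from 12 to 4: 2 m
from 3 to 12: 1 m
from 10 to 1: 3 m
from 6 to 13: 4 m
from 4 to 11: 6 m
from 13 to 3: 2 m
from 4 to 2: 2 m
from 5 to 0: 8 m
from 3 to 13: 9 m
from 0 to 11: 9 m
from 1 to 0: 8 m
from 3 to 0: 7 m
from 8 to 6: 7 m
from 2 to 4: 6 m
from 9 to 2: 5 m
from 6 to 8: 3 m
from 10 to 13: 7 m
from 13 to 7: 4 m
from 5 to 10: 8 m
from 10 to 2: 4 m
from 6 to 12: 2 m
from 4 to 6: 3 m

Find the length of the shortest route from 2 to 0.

22 m

Candidate routes:
2 - 4 - 5 - 0: 6+8+8 = 22
2 - 4 - 6 - 12 - 3 - 0: 6+3+2+5+7 = 23
Cheapest is 2 - 4 - 5 - 0 at 22 m.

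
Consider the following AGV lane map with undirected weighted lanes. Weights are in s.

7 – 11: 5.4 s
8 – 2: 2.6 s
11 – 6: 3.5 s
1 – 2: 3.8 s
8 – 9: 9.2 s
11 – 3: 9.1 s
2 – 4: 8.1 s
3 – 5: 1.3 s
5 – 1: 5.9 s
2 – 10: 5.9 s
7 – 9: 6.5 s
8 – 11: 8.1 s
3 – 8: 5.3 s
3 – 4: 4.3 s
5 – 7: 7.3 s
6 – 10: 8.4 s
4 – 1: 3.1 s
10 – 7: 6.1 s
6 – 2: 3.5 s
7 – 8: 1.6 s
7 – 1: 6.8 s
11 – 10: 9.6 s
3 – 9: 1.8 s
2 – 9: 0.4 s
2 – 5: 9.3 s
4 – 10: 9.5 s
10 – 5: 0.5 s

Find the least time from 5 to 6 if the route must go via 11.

Best 5 to 11: 5–10–11 costing 10.1
Best 11 to 6: 11–6 costing 3.5
Total via 11: 10.1 + 3.5 = 13.6 s.

13.6 s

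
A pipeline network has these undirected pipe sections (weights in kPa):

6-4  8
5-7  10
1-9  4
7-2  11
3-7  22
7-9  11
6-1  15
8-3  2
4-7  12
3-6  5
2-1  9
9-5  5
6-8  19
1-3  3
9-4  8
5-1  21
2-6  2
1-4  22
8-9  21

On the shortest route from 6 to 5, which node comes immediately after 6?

Candidate routes:
6–3–1–9–5: 5+3+4+5 = 17
6–2–7–5: 2+11+10 = 23
6–4–9–5: 8+8+5 = 21
6–2–1–9–5: 2+9+4+5 = 20
Cheapest is 6–3–1–9–5 at 17 kPa.
So from 6 the first move is to 3.

3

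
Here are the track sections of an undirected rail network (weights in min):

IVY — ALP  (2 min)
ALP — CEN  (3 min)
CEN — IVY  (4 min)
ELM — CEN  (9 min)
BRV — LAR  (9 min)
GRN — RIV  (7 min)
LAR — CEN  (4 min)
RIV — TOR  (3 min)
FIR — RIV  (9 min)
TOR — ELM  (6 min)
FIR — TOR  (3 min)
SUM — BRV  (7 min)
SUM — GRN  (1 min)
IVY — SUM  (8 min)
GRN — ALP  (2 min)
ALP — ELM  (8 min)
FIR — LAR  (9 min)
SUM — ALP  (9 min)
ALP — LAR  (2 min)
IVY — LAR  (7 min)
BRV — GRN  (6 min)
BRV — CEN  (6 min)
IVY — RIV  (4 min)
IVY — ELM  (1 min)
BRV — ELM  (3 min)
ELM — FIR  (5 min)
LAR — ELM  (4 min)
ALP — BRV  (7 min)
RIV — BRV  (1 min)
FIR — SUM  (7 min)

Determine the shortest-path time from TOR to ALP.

9 min

Running Dijkstra from TOR:
TOR: 0
FIR: 3  (via TOR)
RIV: 3  (via TOR)
BRV: 4  (via RIV)
ELM: 6  (via TOR)
IVY: 7  (via RIV)
ALP: 9  (via IVY)
Shortest route: TOR → RIV → IVY → ALP = 9 min.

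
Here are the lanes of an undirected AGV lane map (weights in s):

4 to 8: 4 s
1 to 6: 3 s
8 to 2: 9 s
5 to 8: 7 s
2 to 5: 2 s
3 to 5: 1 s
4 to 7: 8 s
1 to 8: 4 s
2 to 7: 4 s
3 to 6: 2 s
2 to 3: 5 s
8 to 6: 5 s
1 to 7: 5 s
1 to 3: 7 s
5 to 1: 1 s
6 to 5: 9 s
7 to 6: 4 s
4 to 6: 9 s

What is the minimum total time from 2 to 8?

Shortest distances from 2:
2: 0
5: 2  (via 2)
1: 3  (via 5)
3: 3  (via 5)
7: 4  (via 2)
6: 5  (via 3)
8: 7  (via 1)
Shortest route: 2–5–1–8 = 7 s.

7 s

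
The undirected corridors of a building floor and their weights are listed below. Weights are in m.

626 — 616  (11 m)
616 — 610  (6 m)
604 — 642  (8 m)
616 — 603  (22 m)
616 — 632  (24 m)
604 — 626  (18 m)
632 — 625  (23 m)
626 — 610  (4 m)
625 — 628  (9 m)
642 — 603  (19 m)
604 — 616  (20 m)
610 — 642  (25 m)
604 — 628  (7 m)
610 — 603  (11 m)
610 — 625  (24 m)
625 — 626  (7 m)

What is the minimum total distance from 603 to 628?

Shortest distances from 603:
603: 0
610: 11  (via 603)
626: 15  (via 610)
616: 17  (via 610)
642: 19  (via 603)
625: 22  (via 626)
604: 27  (via 642)
628: 31  (via 625)
Shortest route: 603–610–626–625–628 = 31 m.

31 m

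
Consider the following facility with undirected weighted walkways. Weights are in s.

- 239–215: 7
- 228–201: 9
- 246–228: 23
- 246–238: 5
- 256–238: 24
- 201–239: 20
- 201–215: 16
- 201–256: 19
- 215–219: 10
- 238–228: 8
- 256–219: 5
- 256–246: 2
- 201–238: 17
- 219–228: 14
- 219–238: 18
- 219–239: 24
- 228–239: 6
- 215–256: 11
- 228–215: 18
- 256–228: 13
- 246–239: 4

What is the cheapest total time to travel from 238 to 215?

16 s

Enumerating some paths:
238 - 246 - 239 - 215: 5+4+7 = 16
238 - 246 - 256 - 215: 5+2+11 = 18
238 - 246 - 256 - 219 - 215: 5+2+5+10 = 22
238 - 228 - 239 - 215: 8+6+7 = 21
Cheapest is 238 - 246 - 239 - 215 at 16 s.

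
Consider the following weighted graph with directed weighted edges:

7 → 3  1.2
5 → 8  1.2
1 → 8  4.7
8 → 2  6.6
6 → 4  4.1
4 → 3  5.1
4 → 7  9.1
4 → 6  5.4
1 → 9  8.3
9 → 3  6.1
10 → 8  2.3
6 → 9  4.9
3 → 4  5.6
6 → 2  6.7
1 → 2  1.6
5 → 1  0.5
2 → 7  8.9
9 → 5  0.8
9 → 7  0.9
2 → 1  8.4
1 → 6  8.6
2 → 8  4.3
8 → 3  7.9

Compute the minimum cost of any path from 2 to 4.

Enumerating some paths:
2–7–3–4: 8.9+1.2+5.6 = 15.7
2–8–3–4: 4.3+7.9+5.6 = 17.8
Cheapest is 2–7–3–4 at 15.7.

15.7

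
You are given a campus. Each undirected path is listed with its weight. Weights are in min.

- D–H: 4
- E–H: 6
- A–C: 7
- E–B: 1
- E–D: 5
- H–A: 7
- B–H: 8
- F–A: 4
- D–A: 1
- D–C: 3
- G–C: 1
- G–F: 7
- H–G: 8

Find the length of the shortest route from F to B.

11 min

Running Dijkstra from F:
F: 0
A: 4  (via F)
D: 5  (via A)
G: 7  (via F)
C: 8  (via D)
H: 9  (via D)
E: 10  (via D)
B: 11  (via E)
Shortest route: F → A → D → E → B = 11 min.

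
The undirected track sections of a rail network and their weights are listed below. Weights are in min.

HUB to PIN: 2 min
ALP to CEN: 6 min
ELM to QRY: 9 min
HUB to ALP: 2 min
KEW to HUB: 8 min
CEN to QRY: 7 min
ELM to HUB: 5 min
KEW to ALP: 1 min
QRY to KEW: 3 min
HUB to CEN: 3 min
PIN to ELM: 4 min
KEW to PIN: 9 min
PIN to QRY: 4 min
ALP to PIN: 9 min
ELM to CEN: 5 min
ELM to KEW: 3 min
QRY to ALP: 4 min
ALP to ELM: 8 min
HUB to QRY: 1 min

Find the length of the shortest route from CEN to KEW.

6 min

Compare a few routes:
CEN–HUB–ALP–KEW: 3+2+1 = 6
CEN–HUB–QRY–KEW: 3+1+3 = 7
Cheapest is CEN–HUB–ALP–KEW at 6 min.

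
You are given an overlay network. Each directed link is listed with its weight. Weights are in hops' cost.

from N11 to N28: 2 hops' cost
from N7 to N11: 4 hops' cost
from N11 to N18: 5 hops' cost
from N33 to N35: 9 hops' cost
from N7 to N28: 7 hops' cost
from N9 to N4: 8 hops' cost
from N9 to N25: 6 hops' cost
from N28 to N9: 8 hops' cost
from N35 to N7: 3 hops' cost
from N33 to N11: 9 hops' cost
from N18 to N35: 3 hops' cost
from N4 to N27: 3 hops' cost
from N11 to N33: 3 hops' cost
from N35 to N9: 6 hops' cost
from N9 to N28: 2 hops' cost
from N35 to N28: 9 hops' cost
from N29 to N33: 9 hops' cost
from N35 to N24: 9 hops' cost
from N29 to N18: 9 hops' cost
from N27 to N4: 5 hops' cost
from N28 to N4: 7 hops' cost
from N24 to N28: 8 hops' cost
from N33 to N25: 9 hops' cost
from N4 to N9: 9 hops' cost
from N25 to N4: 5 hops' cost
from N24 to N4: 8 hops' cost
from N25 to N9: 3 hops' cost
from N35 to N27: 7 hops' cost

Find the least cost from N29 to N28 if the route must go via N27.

Best N29 to N27: N29 → N18 → N35 → N27 costing 19
Best N27 to N28: N27 → N4 → N9 → N28 costing 16
Total via N27: 19 + 16 = 35 hops' cost.

35 hops' cost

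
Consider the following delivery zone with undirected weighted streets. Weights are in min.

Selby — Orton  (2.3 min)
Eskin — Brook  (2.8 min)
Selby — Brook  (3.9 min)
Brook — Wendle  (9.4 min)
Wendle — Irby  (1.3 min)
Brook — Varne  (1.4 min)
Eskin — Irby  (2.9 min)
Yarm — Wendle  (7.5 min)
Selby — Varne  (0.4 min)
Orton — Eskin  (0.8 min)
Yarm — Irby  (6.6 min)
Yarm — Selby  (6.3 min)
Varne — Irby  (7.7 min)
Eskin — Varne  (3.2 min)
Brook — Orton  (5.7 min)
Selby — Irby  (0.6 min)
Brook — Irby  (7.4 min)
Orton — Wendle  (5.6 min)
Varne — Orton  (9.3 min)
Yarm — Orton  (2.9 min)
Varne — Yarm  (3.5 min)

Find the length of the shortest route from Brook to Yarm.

Settle nodes by increasing distance from Brook:
Brook: 0
Varne: 1.4  (via Brook)
Selby: 1.8  (via Varne)
Irby: 2.4  (via Selby)
Eskin: 2.8  (via Brook)
Orton: 3.6  (via Eskin)
Wendle: 3.7  (via Irby)
Yarm: 4.9  (via Varne)
Shortest route: Brook → Varne → Yarm = 4.9 min.

4.9 min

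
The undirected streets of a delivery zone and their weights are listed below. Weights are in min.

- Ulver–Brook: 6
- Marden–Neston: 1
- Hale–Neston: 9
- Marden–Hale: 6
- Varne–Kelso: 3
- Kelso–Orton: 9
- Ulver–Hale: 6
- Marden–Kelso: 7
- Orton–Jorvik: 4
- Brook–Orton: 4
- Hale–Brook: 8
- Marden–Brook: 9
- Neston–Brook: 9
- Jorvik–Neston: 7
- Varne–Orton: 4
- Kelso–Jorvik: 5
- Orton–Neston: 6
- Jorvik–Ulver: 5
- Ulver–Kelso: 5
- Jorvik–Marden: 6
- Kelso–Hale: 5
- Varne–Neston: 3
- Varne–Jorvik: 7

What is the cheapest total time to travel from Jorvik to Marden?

6 min

Compare a few routes:
Jorvik–Marden: 6 = 6
Jorvik–Neston–Marden: 7+1 = 8
The minimum is 6 min via Jorvik–Marden.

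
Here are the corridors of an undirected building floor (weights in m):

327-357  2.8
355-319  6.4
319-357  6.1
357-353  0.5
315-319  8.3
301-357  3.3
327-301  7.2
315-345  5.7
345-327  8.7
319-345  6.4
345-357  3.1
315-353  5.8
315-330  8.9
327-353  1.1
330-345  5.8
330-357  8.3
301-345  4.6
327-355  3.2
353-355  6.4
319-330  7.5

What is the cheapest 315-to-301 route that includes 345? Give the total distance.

10.3 m

Best 315 to 345: 315–345 costing 5.7
Shortest 345→301: 345–301 = 4.6
Total via 345: 5.7 + 4.6 = 10.3 m.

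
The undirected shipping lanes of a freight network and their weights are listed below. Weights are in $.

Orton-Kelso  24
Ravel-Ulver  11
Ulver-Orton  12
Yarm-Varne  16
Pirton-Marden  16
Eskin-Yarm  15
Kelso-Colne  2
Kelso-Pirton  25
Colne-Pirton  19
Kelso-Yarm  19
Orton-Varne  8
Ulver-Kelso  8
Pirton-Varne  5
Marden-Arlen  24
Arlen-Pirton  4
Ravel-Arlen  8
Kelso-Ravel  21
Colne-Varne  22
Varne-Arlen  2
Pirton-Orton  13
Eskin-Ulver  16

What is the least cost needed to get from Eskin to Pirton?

Settle nodes by increasing distance from Eskin:
Eskin: 0
Yarm: 15  (via Eskin)
Ulver: 16  (via Eskin)
Kelso: 24  (via Ulver)
Colne: 26  (via Kelso)
Ravel: 27  (via Ulver)
Orton: 28  (via Ulver)
Varne: 31  (via Yarm)
Arlen: 33  (via Varne)
Pirton: 36  (via Varne)
Shortest route: Eskin → Yarm → Varne → Pirton = $36.

$36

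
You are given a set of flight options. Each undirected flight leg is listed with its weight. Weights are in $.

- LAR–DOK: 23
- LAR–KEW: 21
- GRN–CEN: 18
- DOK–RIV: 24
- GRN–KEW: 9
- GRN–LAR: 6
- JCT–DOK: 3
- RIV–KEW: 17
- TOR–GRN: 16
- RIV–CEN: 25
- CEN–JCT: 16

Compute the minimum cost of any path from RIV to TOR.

Candidate routes:
RIV–KEW–LAR–GRN–TOR: 17+21+6+16 = 60
RIV–DOK–LAR–GRN–TOR: 24+23+6+16 = 69
RIV–CEN–GRN–TOR: 25+18+16 = 59
RIV–KEW–GRN–TOR: 17+9+16 = 42
Cheapest is RIV–KEW–GRN–TOR at $42.

$42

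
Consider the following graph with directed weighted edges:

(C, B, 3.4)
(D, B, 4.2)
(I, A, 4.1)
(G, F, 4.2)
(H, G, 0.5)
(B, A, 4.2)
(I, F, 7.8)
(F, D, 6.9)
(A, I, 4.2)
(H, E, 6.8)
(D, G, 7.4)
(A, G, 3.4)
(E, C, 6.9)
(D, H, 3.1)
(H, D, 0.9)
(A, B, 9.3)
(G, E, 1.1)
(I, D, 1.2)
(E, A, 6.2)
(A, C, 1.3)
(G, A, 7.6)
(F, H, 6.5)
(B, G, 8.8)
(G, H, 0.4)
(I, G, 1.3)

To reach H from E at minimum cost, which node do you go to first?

Compare a few routes:
E–A–G–H: 6.2+3.4+0.4 = 10
E–A–I–G–H: 6.2+4.2+1.3+0.4 = 12.1
E–A–I–D–H: 6.2+4.2+1.2+3.1 = 14.7
E–C–B–A–G–H: 6.9+3.4+4.2+3.4+0.4 = 18.3
The minimum is 10 via E–A–G–H.
So from E the first move is to A.

A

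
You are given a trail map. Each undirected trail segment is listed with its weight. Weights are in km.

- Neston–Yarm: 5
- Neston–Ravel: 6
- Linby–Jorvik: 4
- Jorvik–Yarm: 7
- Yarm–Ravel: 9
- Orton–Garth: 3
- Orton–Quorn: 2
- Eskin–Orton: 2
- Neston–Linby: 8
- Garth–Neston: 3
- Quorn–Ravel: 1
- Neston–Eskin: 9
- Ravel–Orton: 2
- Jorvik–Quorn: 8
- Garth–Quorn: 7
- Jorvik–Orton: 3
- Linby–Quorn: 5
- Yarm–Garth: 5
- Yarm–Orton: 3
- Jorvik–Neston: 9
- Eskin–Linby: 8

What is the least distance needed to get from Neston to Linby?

8 km

Running Dijkstra from Neston:
Neston: 0
Garth: 3  (via Neston)
Yarm: 5  (via Neston)
Ravel: 6  (via Neston)
Orton: 6  (via Garth)
Quorn: 7  (via Ravel)
Eskin: 8  (via Orton)
Linby: 8  (via Neston)
Shortest route: Neston–Linby = 8 km.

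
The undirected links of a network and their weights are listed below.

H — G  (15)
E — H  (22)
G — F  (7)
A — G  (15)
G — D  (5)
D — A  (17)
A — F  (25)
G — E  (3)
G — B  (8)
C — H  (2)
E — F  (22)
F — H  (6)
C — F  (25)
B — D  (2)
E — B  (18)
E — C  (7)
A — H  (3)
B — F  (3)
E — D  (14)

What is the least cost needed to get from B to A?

Shortest distances from B:
B: 0
D: 2  (via B)
F: 3  (via B)
G: 7  (via D)
H: 9  (via F)
E: 10  (via G)
C: 11  (via H)
A: 12  (via H)
Shortest route: B → F → H → A = 12.

12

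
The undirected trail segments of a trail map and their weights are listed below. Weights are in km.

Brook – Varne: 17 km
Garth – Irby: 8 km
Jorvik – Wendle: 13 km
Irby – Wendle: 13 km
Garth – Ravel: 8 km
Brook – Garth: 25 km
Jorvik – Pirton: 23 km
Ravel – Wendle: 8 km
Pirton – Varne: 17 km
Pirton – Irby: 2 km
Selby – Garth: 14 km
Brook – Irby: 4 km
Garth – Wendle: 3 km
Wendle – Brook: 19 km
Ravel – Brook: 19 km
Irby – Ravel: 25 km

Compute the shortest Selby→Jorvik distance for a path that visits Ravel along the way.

Shortest Selby→Ravel: Selby → Garth → Ravel = 22
Shortest Ravel→Jorvik: Ravel → Wendle → Jorvik = 21
Total via Ravel: 22 + 21 = 43 km.

43 km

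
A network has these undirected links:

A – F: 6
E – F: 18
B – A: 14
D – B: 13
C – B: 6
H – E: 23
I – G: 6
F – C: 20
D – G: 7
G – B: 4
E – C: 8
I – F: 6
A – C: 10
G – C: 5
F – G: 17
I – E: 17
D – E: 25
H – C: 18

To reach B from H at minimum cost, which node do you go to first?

Enumerating some paths:
H - C - B: 18+6 = 24
H - C - G - B: 18+5+4 = 27
The minimum is 24 via H - C - B.
So from H the first move is to C.

C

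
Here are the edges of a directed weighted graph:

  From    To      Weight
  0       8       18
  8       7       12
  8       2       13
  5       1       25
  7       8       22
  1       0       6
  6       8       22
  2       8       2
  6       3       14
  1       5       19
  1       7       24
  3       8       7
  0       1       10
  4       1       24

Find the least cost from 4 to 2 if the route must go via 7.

83

Best 4 to 7: 4–1–7 costing 48
Shortest 7→2: 7–8–2 = 35
Total via 7: 48 + 35 = 83.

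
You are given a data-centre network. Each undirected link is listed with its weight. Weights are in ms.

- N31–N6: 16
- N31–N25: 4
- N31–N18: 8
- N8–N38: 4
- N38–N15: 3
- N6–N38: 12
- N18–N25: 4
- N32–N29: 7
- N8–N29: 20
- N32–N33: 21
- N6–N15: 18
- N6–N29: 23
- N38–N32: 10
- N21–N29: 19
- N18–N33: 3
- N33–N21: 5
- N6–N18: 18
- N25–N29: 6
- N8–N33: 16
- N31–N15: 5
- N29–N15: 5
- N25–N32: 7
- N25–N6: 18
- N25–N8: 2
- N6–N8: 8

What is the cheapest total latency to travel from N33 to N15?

16 ms

Settle nodes by increasing distance from N33:
N33: 0
N18: 3  (via N33)
N21: 5  (via N33)
N25: 7  (via N18)
N8: 9  (via N25)
N31: 11  (via N18)
N29: 13  (via N25)
N38: 13  (via N8)
N32: 14  (via N25)
N15: 16  (via N31)
Shortest route: N33 → N18 → N31 → N15 = 16 ms.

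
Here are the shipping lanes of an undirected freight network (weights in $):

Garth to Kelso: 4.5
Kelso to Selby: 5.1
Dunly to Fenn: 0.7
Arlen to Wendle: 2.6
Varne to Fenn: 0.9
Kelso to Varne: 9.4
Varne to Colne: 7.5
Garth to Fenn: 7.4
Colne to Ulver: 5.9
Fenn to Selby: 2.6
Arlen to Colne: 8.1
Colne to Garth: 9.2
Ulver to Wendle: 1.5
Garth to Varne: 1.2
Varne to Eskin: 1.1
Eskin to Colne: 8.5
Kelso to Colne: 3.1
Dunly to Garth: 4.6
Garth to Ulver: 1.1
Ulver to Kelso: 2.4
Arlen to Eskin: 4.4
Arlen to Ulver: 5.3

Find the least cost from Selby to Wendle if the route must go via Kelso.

$9

Best Selby to Kelso: Selby → Kelso costing 5.1
Best Kelso to Wendle: Kelso → Ulver → Wendle costing 3.9
Total via Kelso: 5.1 + 3.9 = $9.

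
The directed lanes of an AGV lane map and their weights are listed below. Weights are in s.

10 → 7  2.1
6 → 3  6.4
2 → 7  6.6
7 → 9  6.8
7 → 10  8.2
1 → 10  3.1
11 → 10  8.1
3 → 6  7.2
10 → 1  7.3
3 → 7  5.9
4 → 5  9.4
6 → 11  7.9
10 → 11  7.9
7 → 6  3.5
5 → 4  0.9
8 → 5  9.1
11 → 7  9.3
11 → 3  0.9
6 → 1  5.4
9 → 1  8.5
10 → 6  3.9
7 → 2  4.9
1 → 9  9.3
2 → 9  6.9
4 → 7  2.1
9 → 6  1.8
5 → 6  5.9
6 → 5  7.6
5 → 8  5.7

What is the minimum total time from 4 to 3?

Shortest distances from 4:
4: 0
7: 2.1  (via 4)
6: 5.6  (via 7)
2: 7  (via 7)
9: 8.9  (via 7)
5: 9.4  (via 4)
10: 10.3  (via 7)
1: 11  (via 6)
3: 12  (via 6)
Shortest route: 4–7–6–3 = 12 s.

12 s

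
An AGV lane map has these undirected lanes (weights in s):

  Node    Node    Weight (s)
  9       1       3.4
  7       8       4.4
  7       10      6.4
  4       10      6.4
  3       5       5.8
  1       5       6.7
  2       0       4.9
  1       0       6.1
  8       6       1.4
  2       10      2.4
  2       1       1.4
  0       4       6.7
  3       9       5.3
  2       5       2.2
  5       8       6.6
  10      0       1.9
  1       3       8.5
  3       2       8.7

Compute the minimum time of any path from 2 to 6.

10.2 s

Compare a few routes:
2 - 10 - 7 - 8 - 6: 2.4+6.4+4.4+1.4 = 14.6
2 - 5 - 8 - 6: 2.2+6.6+1.4 = 10.2
2 - 0 - 10 - 7 - 8 - 6: 4.9+1.9+6.4+4.4+1.4 = 19
2 - 1 - 5 - 8 - 6: 1.4+6.7+6.6+1.4 = 16.1
The minimum is 10.2 s via 2 - 5 - 8 - 6.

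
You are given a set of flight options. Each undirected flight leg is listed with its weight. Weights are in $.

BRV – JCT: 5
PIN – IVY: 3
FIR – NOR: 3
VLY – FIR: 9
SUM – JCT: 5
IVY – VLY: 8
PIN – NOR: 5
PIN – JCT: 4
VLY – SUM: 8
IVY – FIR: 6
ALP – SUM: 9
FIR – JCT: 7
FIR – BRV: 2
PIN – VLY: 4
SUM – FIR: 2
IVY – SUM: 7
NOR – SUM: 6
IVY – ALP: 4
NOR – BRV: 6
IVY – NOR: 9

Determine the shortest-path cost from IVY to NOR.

$8

Compare a few routes:
IVY–FIR–NOR: 6+3 = 9
IVY–NOR: 9 = 9
IVY–PIN–NOR: 3+5 = 8
The minimum is $8 via IVY–PIN–NOR.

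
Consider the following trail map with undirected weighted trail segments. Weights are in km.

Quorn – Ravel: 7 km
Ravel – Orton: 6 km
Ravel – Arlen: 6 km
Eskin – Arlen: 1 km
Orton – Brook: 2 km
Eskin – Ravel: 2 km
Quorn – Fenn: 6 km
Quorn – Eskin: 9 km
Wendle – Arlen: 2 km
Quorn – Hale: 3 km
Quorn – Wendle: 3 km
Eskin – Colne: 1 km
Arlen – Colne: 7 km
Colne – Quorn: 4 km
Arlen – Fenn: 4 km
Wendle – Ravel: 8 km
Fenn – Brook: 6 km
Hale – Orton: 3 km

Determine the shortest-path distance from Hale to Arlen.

Enumerating some paths:
Hale–Quorn–Colne–Eskin–Arlen: 3+4+1+1 = 9
Hale–Quorn–Wendle–Arlen: 3+3+2 = 8
Hale–Orton–Ravel–Eskin–Arlen: 3+6+2+1 = 12
Cheapest is Hale–Quorn–Wendle–Arlen at 8 km.

8 km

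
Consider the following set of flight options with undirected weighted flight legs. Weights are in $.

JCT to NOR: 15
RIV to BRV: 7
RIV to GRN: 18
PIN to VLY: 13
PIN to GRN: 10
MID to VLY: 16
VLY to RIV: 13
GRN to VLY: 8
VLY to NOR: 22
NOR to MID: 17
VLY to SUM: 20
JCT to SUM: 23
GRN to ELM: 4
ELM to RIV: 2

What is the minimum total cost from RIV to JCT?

Enumerating some paths:
RIV → ELM → GRN → VLY → NOR → JCT: 2+4+8+22+15 = 51
RIV → VLY → NOR → JCT: 13+22+15 = 50
RIV → VLY → SUM → JCT: 13+20+23 = 56
Cheapest is RIV → VLY → NOR → JCT at $50.

$50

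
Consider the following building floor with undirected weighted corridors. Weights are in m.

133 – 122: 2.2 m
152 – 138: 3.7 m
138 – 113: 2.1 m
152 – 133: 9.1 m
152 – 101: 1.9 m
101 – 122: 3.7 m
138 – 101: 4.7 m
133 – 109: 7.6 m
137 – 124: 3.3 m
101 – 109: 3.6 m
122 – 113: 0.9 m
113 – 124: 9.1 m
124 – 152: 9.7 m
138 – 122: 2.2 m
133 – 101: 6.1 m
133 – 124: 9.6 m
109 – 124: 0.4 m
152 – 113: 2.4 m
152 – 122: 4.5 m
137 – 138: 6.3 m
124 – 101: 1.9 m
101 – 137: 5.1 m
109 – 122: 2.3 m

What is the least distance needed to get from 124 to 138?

4.9 m

Running Dijkstra from 124:
124: 0
109: 0.4  (via 124)
101: 1.9  (via 124)
122: 2.7  (via 109)
137: 3.3  (via 124)
113: 3.6  (via 122)
152: 3.8  (via 101)
133: 4.9  (via 122)
138: 4.9  (via 122)
Shortest route: 124 → 109 → 122 → 138 = 4.9 m.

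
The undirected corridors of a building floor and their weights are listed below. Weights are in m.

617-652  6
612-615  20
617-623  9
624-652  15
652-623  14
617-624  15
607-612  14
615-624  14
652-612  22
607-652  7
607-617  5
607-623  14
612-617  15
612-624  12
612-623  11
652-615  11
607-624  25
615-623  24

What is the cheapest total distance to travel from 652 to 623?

Enumerating some paths:
652–607–617–623: 7+5+9 = 21
652–623: 14 = 14
652–607–623: 7+14 = 21
652–617–623: 6+9 = 15
The minimum is 14 m via 652–623.

14 m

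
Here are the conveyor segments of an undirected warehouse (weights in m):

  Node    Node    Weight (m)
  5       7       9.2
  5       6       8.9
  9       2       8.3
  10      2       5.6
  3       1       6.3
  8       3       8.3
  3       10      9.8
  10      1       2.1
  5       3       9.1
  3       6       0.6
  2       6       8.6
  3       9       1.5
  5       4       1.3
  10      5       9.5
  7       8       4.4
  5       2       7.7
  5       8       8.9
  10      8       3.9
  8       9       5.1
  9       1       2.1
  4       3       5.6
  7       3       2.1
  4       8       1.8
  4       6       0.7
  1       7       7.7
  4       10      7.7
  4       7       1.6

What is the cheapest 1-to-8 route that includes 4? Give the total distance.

6.7 m

Best 1 to 4: 1 → 9 → 3 → 6 → 4 costing 4.9
Shortest 4→8: 4 → 8 = 1.8
Total via 4: 4.9 + 1.8 = 6.7 m.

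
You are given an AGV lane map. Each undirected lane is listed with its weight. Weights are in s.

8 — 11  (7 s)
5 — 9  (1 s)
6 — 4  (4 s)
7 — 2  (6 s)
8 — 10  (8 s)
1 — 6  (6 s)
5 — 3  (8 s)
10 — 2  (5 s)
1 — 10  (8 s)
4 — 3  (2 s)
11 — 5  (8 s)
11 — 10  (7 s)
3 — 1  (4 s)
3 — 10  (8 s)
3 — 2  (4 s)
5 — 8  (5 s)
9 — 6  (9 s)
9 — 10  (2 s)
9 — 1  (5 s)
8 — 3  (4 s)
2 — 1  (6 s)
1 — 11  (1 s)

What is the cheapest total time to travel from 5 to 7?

Candidate routes:
5 - 9 - 1 - 2 - 7: 1+5+6+6 = 18
5 - 9 - 10 - 2 - 7: 1+2+5+6 = 14
5 - 3 - 2 - 7: 8+4+6 = 18
Cheapest is 5 - 9 - 10 - 2 - 7 at 14 s.

14 s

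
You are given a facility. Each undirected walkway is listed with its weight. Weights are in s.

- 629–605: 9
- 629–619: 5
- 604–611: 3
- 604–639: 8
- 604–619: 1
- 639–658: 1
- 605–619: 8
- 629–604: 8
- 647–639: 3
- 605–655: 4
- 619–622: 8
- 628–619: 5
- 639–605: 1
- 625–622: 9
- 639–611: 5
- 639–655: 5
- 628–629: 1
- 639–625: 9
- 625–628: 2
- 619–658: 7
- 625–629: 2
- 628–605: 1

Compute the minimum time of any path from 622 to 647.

16 s

Shortest distances from 622:
622: 0
619: 8  (via 622)
625: 9  (via 622)
604: 9  (via 619)
628: 11  (via 625)
629: 11  (via 625)
611: 12  (via 604)
605: 12  (via 628)
639: 13  (via 605)
658: 14  (via 639)
655: 16  (via 605)
647: 16  (via 639)
Shortest route: 622–625–628–605–639–647 = 16 s.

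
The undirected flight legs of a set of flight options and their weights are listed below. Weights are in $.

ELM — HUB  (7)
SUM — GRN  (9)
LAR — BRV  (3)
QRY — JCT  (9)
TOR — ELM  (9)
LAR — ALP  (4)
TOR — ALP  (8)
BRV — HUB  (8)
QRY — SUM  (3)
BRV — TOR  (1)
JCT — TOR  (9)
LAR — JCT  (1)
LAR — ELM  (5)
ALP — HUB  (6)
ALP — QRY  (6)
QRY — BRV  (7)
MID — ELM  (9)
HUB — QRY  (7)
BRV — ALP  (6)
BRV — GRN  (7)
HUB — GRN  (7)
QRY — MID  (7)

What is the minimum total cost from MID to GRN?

$19

Shortest distances from MID:
MID: 0
QRY: 7  (via MID)
ELM: 9  (via MID)
SUM: 10  (via QRY)
ALP: 13  (via QRY)
BRV: 14  (via QRY)
LAR: 14  (via ELM)
HUB: 14  (via QRY)
TOR: 15  (via BRV)
JCT: 15  (via LAR)
GRN: 19  (via SUM)
Shortest route: MID–QRY–SUM–GRN = $19.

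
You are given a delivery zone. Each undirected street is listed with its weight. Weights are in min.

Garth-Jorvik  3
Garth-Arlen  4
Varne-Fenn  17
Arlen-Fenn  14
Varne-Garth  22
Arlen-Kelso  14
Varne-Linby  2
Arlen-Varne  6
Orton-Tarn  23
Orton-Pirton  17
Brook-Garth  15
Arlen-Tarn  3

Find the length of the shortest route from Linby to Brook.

Running Dijkstra from Linby:
Linby: 0
Varne: 2  (via Linby)
Arlen: 8  (via Varne)
Tarn: 11  (via Arlen)
Garth: 12  (via Arlen)
Jorvik: 15  (via Garth)
Fenn: 19  (via Varne)
Kelso: 22  (via Arlen)
Brook: 27  (via Garth)
Shortest route: Linby–Varne–Arlen–Garth–Brook = 27 min.

27 min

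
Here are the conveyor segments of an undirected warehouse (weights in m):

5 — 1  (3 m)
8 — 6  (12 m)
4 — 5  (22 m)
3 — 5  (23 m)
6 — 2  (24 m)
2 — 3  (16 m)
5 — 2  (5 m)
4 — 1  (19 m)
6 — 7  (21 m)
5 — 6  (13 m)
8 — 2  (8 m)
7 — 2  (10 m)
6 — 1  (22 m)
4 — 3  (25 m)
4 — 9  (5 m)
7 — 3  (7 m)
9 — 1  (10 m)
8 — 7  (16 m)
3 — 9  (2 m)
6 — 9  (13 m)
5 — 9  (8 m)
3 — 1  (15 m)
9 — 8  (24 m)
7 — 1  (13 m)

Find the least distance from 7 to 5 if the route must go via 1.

Shortest 7→1: 7 → 1 = 13
Shortest 1→5: 1 → 5 = 3
Total via 1: 13 + 3 = 16 m.

16 m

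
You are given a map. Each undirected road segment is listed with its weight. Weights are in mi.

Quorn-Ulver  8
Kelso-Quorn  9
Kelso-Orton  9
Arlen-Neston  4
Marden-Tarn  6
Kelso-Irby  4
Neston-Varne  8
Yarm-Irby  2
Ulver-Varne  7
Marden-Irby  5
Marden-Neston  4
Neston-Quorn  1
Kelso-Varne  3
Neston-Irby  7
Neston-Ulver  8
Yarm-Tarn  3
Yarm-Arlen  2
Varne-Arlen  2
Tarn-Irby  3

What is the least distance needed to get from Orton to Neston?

18 mi

Candidate routes:
Orton–Kelso–Quorn–Neston: 9+9+1 = 19
Orton–Kelso–Varne–Arlen–Neston: 9+3+2+4 = 18
Orton–Kelso–Varne–Neston: 9+3+8 = 20
The minimum is 18 mi via Orton–Kelso–Varne–Arlen–Neston.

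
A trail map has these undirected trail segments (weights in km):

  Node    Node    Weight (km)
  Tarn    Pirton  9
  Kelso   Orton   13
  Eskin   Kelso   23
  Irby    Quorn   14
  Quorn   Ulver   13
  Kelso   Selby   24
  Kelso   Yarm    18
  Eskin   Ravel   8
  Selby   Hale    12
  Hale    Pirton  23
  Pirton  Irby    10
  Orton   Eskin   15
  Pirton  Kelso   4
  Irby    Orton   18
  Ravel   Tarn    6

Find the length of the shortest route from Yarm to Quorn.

Enumerating some paths:
Yarm → Kelso → Orton → Irby → Quorn: 18+13+18+14 = 63
Yarm → Kelso → Pirton → Irby → Quorn: 18+4+10+14 = 46
The minimum is 46 km via Yarm → Kelso → Pirton → Irby → Quorn.

46 km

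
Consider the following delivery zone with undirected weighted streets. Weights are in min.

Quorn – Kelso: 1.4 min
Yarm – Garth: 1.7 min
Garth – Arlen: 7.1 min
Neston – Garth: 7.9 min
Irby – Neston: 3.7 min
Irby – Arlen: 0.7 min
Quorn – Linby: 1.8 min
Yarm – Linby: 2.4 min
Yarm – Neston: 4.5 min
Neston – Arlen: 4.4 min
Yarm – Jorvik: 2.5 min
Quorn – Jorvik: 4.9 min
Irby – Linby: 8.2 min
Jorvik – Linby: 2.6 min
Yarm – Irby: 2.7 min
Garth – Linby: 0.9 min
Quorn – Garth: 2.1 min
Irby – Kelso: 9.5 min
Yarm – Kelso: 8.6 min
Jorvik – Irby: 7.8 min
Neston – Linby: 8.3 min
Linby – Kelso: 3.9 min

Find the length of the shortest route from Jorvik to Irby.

5.2 min

Shortest distances from Jorvik:
Jorvik: 0
Yarm: 2.5  (via Jorvik)
Linby: 2.6  (via Jorvik)
Garth: 3.5  (via Linby)
Quorn: 4.4  (via Linby)
Irby: 5.2  (via Yarm)
Shortest route: Jorvik → Yarm → Irby = 5.2 min.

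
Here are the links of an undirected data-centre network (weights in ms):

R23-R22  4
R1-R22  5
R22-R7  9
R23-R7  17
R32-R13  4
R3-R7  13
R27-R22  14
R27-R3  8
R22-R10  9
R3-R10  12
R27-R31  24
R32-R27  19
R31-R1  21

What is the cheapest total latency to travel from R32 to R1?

Settle nodes by increasing distance from R32:
R32: 0
R13: 4  (via R32)
R27: 19  (via R32)
R3: 27  (via R27)
R22: 33  (via R27)
R23: 37  (via R22)
R1: 38  (via R22)
Shortest route: R32 → R27 → R22 → R1 = 38 ms.

38 ms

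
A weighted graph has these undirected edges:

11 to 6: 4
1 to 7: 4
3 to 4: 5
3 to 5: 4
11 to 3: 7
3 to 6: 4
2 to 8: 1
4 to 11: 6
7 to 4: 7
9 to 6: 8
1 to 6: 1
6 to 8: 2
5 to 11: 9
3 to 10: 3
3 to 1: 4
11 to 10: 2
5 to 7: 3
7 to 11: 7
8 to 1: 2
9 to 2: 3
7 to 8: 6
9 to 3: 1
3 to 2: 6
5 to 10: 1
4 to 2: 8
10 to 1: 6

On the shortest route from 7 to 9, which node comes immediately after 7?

Candidate routes:
7–5–3–9: 3+4+1 = 8
7–1–3–9: 4+4+1 = 9
The minimum is 8 via 7–5–3–9.
So from 7 the first move is to 5.

5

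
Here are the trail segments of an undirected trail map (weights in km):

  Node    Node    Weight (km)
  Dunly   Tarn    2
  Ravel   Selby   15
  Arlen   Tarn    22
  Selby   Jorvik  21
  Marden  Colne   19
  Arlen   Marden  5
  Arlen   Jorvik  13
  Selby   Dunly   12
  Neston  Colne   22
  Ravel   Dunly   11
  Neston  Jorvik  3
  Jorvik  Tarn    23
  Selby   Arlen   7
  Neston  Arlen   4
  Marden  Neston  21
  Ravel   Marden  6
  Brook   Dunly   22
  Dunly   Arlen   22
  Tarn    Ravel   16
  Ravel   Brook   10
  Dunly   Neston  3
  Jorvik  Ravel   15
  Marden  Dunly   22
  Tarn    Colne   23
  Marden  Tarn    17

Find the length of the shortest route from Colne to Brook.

35 km

Settle nodes by increasing distance from Colne:
Colne: 0
Marden: 19  (via Colne)
Neston: 22  (via Colne)
Tarn: 23  (via Colne)
Arlen: 24  (via Marden)
Ravel: 25  (via Marden)
Jorvik: 25  (via Neston)
Dunly: 25  (via Neston)
Selby: 31  (via Arlen)
Brook: 35  (via Ravel)
Shortest route: Colne–Marden–Ravel–Brook = 35 km.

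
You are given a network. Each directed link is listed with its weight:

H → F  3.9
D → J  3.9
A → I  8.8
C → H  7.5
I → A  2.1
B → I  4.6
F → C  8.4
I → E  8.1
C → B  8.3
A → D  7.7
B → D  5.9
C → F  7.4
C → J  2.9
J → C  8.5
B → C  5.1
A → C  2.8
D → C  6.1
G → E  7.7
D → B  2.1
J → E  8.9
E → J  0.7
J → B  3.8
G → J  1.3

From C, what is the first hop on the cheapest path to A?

J

Enumerating some paths:
C - B - I - A: 8.3+4.6+2.1 = 15
C - J - B - I - A: 2.9+3.8+4.6+2.1 = 13.4
The minimum is 13.4 via C - J - B - I - A.
So from C the first move is to J.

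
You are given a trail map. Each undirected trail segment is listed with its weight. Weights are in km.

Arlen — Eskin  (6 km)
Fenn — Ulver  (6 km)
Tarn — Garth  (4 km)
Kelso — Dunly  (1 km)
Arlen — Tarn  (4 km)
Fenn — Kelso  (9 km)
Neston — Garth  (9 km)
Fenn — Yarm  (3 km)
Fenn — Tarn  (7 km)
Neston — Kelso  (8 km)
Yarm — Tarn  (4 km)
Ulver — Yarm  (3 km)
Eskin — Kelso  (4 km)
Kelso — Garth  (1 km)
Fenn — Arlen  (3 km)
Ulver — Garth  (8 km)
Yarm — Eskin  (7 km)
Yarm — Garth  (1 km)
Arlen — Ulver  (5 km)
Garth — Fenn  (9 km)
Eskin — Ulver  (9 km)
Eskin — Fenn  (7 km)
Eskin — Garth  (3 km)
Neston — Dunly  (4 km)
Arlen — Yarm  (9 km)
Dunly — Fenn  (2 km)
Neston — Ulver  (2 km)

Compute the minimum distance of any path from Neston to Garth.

Settle nodes by increasing distance from Neston:
Neston: 0
Ulver: 2  (via Neston)
Dunly: 4  (via Neston)
Kelso: 5  (via Dunly)
Yarm: 5  (via Ulver)
Garth: 6  (via Kelso)
Shortest route: Neston → Dunly → Kelso → Garth = 6 km.

6 km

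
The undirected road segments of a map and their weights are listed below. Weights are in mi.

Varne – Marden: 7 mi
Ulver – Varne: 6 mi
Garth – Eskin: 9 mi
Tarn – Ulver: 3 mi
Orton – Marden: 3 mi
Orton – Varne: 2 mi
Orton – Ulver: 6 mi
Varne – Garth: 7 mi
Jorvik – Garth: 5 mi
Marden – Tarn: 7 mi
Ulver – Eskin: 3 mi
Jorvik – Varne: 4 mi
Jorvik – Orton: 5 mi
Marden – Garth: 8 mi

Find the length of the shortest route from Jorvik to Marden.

8 mi

Running Dijkstra from Jorvik:
Jorvik: 0
Varne: 4  (via Jorvik)
Orton: 5  (via Jorvik)
Garth: 5  (via Jorvik)
Marden: 8  (via Orton)
Shortest route: Jorvik–Orton–Marden = 8 mi.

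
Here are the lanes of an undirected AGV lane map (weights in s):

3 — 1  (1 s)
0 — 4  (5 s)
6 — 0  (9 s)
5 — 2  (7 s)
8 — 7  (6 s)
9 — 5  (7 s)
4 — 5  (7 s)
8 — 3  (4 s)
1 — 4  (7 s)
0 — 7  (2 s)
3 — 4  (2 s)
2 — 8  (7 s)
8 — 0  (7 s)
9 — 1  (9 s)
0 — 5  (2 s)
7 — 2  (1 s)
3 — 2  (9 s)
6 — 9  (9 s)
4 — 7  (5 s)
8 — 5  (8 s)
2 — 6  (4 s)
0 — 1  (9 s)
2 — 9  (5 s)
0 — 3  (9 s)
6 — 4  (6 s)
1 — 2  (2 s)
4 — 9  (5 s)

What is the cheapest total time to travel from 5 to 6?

Settle nodes by increasing distance from 5:
5: 0
0: 2  (via 5)
7: 4  (via 0)
2: 5  (via 7)
1: 7  (via 2)
4: 7  (via 5)
9: 7  (via 5)
3: 8  (via 1)
8: 8  (via 5)
6: 9  (via 2)
Shortest route: 5 → 0 → 7 → 2 → 6 = 9 s.

9 s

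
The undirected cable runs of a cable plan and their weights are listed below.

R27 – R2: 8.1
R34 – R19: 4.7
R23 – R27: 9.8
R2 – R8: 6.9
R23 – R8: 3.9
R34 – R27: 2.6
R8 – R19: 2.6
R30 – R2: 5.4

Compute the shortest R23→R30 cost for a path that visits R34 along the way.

27.3

Best R23 to R34: R23 → R8 → R19 → R34 costing 11.2
Best R34 to R30: R34 → R27 → R2 → R30 costing 16.1
Total via R34: 11.2 + 16.1 = 27.3.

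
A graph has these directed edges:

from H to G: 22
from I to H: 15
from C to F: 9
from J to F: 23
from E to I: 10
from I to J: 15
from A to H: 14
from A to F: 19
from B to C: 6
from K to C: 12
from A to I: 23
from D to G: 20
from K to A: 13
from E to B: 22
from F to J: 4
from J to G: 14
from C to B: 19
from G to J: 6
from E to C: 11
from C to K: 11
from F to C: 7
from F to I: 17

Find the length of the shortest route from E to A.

Settle nodes by increasing distance from E:
E: 0
I: 10  (via E)
C: 11  (via E)
F: 20  (via C)
B: 22  (via E)
K: 22  (via C)
J: 24  (via F)
H: 25  (via I)
A: 35  (via K)
Shortest route: E–C–K–A = 35.

35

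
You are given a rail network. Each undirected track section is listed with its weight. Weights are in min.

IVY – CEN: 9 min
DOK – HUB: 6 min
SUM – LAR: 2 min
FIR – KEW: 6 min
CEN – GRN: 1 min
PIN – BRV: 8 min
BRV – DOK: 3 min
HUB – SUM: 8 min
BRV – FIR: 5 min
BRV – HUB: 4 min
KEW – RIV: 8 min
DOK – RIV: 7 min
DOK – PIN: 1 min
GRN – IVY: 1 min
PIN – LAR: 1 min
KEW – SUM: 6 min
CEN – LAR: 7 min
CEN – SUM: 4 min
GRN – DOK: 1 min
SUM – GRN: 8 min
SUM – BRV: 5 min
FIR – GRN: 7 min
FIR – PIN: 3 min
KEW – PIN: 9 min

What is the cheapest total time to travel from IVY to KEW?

Shortest distances from IVY:
IVY: 0
GRN: 1  (via IVY)
DOK: 2  (via GRN)
CEN: 2  (via GRN)
PIN: 3  (via DOK)
LAR: 4  (via PIN)
BRV: 5  (via DOK)
SUM: 6  (via CEN)
FIR: 6  (via PIN)
HUB: 8  (via DOK)
RIV: 9  (via DOK)
KEW: 12  (via PIN)
Shortest route: IVY → GRN → DOK → PIN → KEW = 12 min.

12 min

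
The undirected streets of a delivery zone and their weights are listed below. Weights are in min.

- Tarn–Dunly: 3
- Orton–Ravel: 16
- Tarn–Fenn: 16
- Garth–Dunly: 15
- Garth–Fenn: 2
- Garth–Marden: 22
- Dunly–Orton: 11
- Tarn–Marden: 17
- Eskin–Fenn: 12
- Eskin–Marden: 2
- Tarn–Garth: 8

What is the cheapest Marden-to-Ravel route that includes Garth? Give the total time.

54 min

Shortest Marden→Garth: Marden → Eskin → Fenn → Garth = 16
Shortest Garth→Ravel: Garth → Tarn → Dunly → Orton → Ravel = 38
Total via Garth: 16 + 38 = 54 min.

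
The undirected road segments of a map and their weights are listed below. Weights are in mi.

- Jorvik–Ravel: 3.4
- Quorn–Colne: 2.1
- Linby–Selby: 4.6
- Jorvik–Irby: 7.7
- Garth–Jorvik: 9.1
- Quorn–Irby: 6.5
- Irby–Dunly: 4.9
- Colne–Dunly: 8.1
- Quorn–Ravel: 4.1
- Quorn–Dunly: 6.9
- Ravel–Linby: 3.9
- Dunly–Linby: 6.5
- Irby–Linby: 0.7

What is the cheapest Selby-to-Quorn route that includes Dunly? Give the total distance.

Shortest Selby→Dunly: Selby → Linby → Irby → Dunly = 10.2
Shortest Dunly→Quorn: Dunly → Quorn = 6.9
Total via Dunly: 10.2 + 6.9 = 17.1 mi.

17.1 mi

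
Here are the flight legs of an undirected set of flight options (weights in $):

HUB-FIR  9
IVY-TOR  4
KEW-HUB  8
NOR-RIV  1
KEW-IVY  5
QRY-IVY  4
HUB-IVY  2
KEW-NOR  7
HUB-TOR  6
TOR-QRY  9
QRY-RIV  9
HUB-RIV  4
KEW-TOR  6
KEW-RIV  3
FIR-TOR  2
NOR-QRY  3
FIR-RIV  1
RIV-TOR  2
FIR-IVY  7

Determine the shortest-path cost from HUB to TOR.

Settle nodes by increasing distance from HUB:
HUB: 0
IVY: 2  (via HUB)
RIV: 4  (via HUB)
FIR: 5  (via RIV)
NOR: 5  (via RIV)
TOR: 6  (via HUB)
Shortest route: HUB–TOR = $6.

$6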